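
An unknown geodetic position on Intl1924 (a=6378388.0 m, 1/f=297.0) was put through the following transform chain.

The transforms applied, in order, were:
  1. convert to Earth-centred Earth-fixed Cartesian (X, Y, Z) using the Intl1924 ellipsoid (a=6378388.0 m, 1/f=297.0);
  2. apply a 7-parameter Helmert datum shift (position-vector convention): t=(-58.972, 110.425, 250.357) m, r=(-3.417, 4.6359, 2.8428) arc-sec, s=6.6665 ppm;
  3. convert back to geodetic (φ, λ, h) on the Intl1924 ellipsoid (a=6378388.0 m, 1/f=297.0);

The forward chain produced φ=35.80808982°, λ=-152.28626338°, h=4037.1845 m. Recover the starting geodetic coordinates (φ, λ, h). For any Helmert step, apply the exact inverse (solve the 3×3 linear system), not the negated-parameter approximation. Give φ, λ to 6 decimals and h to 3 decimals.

φ=35.804682°, λ=-152.285496°, h=3846.957 m

start: φ=35.808090°, λ=-152.286263°, h=4037.185 m
→ ECEF (a=6378388.000, f=1/297.0): X=-4587522.4773, Y=-2409906.3388, Z=3713364.0815
→ Helmert⁻¹: X=-4587549.5887, Y=-2409998.9796, Z=3712945.9396
→ geod (Bowring, a=6378388.000): φ=35.80468200°, λ=-152.28549600°, h=3846.9570 m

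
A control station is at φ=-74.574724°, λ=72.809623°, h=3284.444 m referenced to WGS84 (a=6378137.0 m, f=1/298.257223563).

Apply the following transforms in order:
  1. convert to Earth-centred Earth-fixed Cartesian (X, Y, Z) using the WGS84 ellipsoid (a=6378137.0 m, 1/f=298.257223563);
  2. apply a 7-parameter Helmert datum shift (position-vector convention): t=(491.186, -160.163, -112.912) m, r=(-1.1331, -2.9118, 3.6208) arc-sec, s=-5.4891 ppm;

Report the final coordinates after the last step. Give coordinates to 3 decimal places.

start: φ=-74.574724°, λ=72.809623°, h=3284.444 m
→ ECEF (a=6378137.000, f=1/298.257223563): X=503211.4199, Y=1626580.4890, Z=-6129476.2176
→ Helmert 7p (PV): X=503757.8188, Y=1626386.5593, Z=-6129557.3161

X=503757.819 m, Y=1626386.559 m, Z=-6129557.316 m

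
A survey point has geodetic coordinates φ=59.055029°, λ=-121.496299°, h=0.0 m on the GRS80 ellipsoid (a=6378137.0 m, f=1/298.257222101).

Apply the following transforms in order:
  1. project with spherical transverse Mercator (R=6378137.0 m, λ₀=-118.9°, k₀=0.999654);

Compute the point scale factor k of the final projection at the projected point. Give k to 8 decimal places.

0.99992530

start: φ=59.055029°, λ=-121.496299°, h=0.000 m
→ into tm (λ₀=-118.9°): φ=59.05502900°, λ−λ₀=-2.59629900°
scale k = 0.99992530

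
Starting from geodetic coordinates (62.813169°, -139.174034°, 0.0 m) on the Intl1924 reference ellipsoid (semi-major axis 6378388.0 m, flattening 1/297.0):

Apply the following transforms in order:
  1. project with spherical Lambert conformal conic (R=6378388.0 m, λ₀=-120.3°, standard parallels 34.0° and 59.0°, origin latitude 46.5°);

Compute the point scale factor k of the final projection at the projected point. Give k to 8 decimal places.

start: φ=62.813169°, λ=-139.174034°, h=0.000 m
→ into lcc (λ₀=-120.3°): φ=62.81316900°, λ−λ₀=-18.87403400°
scale k = 1.01974653

1.01974653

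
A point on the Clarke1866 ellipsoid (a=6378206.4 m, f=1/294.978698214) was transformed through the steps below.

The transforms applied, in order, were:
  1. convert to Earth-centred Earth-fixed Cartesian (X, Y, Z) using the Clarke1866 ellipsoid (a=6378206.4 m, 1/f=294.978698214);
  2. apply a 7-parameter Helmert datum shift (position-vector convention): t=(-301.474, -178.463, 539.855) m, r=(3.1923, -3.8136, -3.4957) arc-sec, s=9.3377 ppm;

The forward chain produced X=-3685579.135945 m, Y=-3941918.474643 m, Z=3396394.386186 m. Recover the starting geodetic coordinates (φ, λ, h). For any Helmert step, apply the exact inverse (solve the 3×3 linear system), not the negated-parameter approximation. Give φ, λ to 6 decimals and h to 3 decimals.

φ=32.359523°, λ=-133.073049°, h=3658.584 m

start: X=-3685579.1359, Y=-3941918.4746, Z=3396394.3862 m
→ Helmert⁻¹: X=-3685113.6603, Y=-3941713.1010, Z=3395951.9603
→ geod (Bowring, a=6378206.400): φ=32.35952300°, λ=-133.07304900°, h=3658.5840 m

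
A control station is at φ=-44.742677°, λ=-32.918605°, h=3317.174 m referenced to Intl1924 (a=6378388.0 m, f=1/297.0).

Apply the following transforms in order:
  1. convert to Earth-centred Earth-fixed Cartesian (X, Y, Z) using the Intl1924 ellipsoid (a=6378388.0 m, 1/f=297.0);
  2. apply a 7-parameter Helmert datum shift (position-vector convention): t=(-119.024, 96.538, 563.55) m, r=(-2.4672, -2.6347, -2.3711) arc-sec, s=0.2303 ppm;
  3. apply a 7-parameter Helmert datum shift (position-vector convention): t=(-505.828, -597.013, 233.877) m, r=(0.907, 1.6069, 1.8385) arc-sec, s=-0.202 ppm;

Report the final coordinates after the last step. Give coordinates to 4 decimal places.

start: φ=-44.742677°, λ=-32.918605°, h=3317.174 m
→ ECEF (a=6378388.000, f=1/297.0): X=3811352.3451, Y=-2467430.3587, Z=-4469497.5798
→ Helmert 7p (PV): X=3811262.9253, Y=-2467431.6632, Z=-4468856.8615
→ Helmert 7p (PV): X=3810743.5059, Y=-2467974.5561, Z=-4468662.6232

X=3810743.5059 m, Y=-2467974.5561 m, Z=-4468662.6232 m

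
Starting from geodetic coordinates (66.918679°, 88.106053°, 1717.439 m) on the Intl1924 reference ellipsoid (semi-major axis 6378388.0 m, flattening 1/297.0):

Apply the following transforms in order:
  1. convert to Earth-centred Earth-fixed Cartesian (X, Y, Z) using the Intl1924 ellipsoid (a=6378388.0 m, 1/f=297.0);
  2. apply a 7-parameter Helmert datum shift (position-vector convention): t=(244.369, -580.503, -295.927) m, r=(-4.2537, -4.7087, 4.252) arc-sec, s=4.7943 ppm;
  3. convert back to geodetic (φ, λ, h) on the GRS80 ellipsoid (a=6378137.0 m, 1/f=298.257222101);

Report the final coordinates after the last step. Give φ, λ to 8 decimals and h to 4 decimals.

φ=66.92063189°, λ=88.10435484°, h=1424.8246 m

start: φ=66.918679°, λ=88.106053°, h=1717.439 m
→ ECEF (a=6378388.000, f=1/297.0): X=82901.0248, Y=2507012.4416, Z=5846577.7406
→ Helmert 7p (PV): X=82960.6420, Y=2506566.2386, Z=5846260.0352
→ geod (Bowring, a=6378137.000): φ=66.92063189°, λ=88.10435484°, h=1424.8246 m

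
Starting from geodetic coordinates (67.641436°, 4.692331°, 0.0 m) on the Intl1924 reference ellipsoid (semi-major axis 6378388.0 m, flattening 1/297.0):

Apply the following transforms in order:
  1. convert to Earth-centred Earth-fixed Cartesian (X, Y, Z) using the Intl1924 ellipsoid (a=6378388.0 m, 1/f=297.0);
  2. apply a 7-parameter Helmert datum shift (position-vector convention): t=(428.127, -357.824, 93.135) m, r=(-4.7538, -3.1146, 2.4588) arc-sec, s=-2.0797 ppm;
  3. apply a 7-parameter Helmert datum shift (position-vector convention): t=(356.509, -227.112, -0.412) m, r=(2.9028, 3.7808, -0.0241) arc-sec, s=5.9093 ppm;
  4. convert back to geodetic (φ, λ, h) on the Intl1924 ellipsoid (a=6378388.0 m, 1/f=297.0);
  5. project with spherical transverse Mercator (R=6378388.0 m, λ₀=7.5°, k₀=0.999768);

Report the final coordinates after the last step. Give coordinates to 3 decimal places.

E=-119432.569 m, N=7530411.812 m

start: φ=67.641436°, λ=4.692331°, h=0.000 m
→ ECEF (a=6378388.000, f=1/297.0): X=2425199.3684, Y=199060.8812, Z=5876131.2672
→ Helmert 7p (PV): X=2425531.3493, Y=198866.9804, Z=5876244.2143
→ Helmert 7p (PV): X=2426009.9260, Y=198558.0622, Z=5876236.8657
→ geod (Bowring, a=6378388.000): φ=67.63543867°, λ=4.67897423°, h=389.3768 m
→ tm (R=6378388.0, λ₀=7.5°): E=-119432.5685, N=7530411.8116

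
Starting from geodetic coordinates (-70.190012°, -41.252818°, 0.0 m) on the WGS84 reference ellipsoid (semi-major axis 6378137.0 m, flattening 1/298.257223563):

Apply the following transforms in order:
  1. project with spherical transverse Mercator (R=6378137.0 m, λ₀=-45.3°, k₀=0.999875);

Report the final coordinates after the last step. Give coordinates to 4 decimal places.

E=152568.6592 m, N=-7817611.8875 m

start: φ=-70.190012°, λ=-41.252818°, h=0.000 m
→ tm (R=6378137.0, λ₀=-45.3°): E=152568.6592, N=-7817611.8875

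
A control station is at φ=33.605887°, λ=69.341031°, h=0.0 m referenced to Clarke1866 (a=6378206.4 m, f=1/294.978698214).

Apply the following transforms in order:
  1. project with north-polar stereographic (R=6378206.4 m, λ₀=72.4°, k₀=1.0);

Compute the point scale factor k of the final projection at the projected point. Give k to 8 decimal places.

start: φ=33.605887°, λ=69.341031°, h=0.000 m
→ into stereo (λ₀=72.4°): φ=33.60588700°, λ−λ₀=-3.05896900°
scale k = 1.28743447

1.28743447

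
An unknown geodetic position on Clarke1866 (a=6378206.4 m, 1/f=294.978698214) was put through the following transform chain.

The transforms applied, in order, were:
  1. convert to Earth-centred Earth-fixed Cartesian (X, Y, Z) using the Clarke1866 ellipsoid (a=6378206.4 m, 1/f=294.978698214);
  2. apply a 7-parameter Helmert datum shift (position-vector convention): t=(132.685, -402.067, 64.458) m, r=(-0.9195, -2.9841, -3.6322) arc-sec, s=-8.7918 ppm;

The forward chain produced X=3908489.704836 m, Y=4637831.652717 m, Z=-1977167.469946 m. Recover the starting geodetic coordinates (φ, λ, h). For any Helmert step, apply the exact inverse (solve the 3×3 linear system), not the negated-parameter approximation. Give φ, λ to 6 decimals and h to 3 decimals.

start: X=3908489.7048, Y=4637831.6527, Z=-1977167.4699 m
→ Helmert⁻¹: X=3908281.0970, Y=4638352.1355, Z=-1977285.1768
→ geod (Bowring, a=6378206.400): φ=-18.17061400°, λ=49.88247100°, h=3427.9830 m

φ=-18.170614°, λ=49.882471°, h=3427.983 m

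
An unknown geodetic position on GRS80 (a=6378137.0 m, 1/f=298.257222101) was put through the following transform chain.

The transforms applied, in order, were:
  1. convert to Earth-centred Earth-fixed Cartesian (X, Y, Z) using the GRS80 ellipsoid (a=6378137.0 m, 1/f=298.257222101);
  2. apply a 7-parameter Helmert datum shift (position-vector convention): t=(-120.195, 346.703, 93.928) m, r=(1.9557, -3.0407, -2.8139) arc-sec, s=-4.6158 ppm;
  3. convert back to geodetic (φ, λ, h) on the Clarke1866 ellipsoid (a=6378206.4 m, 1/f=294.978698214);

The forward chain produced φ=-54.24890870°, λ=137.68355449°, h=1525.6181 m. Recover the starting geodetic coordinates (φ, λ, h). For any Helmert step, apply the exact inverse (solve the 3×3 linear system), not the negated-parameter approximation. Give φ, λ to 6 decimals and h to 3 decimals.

start: φ=-54.248909°, λ=137.683554°, h=1525.618 m
→ ECEF (a=6378206.400, f=1/294.978698214): X=-2762384.2586, Y=2515026.0221, Z=-5154015.3651
→ Helmert⁻¹: X=-2762387.0990, Y=2514604.3727, Z=-5154116.2034
→ geod (Bowring, a=6378137.000): φ=-54.24946300°, λ=137.68836600°, h=1355.7200 m

φ=-54.249463°, λ=137.688366°, h=1355.720 m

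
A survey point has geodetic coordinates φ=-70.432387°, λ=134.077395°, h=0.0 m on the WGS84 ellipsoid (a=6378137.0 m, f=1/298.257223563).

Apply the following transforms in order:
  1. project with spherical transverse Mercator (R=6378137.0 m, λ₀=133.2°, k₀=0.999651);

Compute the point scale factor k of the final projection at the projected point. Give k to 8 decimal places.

0.99966415

start: φ=-70.432387°, λ=134.077395°, h=0.000 m
→ into tm (λ₀=133.2°): φ=-70.43238700°, λ−λ₀=0.87739500°
scale k = 0.99966415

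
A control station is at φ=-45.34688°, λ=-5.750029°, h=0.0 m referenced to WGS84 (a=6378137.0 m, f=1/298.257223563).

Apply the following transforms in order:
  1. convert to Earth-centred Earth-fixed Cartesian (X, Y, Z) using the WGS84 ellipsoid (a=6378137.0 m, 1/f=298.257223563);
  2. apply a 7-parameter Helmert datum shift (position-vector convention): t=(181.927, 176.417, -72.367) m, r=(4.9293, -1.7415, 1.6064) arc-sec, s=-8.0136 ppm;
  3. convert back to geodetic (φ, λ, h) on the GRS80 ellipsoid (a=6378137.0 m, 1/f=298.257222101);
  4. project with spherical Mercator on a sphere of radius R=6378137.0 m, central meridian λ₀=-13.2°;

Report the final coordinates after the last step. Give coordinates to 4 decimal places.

start: φ=-45.346880°, λ=-5.750029°, h=0.000 m
→ ECEF (a=6378137.000, f=1/298.257223563): X=4467656.3265, Y=-449871.6209, Z=-4514525.0921
→ Helmert 7p (PV): X=4467844.0710, Y=-449548.9178, Z=-4514534.3121
→ geod (Bowring, a=6378137.000): φ=-45.34594952°, λ=-5.74569215°, h=115.1315 m
→ merc (R=6378137.0, λ₀=-13.2°): E=829809.7543, N=-5676149.5775

E=829809.7543 m, N=-5676149.5775 m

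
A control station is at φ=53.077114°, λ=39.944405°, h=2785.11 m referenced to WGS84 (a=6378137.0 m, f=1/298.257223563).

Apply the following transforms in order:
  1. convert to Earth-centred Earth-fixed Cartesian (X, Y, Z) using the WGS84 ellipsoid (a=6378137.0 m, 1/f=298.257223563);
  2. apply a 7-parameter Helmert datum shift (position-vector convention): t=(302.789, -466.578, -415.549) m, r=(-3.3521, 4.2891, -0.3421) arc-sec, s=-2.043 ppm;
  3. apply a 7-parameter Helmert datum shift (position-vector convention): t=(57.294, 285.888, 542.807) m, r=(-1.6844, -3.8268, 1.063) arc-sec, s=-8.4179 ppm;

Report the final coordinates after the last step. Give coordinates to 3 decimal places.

start: φ=53.077114°, λ=39.944405°, h=2785.110 m
→ ECEF (a=6378137.000, f=1/298.257223563): X=2945150.9877, Y=2466409.2497, Z=5077930.0786
→ Helmert 7p (PV): X=2945557.4414, Y=2466015.2717, Z=5077402.8310
→ Helmert 7p (PV): X=2945483.0318, Y=2466337.0438, Z=5077937.4071

X=2945483.032 m, Y=2466337.044 m, Z=5077937.407 m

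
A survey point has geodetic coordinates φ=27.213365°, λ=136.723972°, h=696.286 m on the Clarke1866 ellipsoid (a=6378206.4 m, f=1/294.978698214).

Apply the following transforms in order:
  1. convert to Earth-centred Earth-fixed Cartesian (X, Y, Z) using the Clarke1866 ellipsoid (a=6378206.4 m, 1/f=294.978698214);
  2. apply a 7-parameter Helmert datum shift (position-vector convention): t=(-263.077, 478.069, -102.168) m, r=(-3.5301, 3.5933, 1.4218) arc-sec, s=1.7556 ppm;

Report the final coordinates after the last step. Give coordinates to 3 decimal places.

start: φ=27.213365°, λ=136.723972°, h=696.286 m
→ ECEF (a=6378206.400, f=1/294.978698214): X=-4133077.3300, Y=3891551.4805, Z=2899416.3817
→ Helmert 7p (PV): X=-4133323.9776, Y=3892057.5137, Z=2899324.7038

X=-4133323.978 m, Y=3892057.514 m, Z=2899324.704 m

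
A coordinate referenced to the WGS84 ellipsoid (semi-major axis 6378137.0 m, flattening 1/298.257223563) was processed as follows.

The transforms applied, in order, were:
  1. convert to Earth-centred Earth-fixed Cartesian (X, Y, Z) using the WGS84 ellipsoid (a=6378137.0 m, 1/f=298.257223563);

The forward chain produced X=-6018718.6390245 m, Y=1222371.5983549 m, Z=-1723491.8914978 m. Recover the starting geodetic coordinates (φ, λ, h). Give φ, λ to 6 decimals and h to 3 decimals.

start: X=-6018718.6390, Y=1222371.5984, Z=-1723491.8915 m
→ geod (Bowring, a=6378137.000): φ=-15.77587700°, λ=168.51966000°, h=2270.7200 m

φ=-15.775877°, λ=168.519660°, h=2270.720 m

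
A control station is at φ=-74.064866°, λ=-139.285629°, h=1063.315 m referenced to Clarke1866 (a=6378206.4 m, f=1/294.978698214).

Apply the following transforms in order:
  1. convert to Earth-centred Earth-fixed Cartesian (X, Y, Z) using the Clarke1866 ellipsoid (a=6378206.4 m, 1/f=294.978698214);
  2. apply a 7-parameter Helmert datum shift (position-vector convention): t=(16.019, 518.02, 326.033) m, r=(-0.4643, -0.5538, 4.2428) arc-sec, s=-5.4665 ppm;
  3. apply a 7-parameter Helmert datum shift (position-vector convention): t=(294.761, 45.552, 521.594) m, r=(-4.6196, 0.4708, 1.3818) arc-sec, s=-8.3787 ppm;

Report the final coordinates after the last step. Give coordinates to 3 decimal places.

X=-1331336.424 m, Y=-1145630.915 m, Z=-6110813.451 m

start: φ=-74.064866°, λ=-139.285629°, h=1063.315 m
→ ECEF (a=6378206.400, f=1/294.978698214): X=-1331699.3489, Y=-1146023.4064, Z=-6111773.3931
→ Helmert 7p (PV): X=-1331636.0676, Y=-1145540.2716, Z=-6111414.9459
→ Helmert 7p (PV): X=-1331336.4243, Y=-1145630.9151, Z=-6110813.4509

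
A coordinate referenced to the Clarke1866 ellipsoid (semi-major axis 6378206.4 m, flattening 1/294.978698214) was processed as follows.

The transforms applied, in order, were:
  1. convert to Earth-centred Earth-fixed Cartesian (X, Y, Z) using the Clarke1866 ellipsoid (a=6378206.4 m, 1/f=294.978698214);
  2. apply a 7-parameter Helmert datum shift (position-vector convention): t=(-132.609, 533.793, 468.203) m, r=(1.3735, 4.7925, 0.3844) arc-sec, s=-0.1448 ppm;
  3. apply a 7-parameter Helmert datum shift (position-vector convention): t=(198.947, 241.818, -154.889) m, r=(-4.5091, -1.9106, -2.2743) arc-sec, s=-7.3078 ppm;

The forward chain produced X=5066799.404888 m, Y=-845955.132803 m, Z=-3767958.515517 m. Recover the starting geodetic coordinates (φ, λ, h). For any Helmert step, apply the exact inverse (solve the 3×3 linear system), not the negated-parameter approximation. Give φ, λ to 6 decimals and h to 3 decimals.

start: X=5066799.4049, Y=-845955.1328, Z=-3767958.5155 m
→ Helmert⁻¹: X=5066611.9112, Y=-846064.9006, Z=-3767896.5879
→ Helmert⁻¹: X=5066831.2300, Y=-846633.3513, Z=-3768241.9727
→ geod (Bowring, a=6378206.400): φ=-36.44722800°, λ=-9.48610200°, h=349.5900 m

φ=-36.447228°, λ=-9.486102°, h=349.590 m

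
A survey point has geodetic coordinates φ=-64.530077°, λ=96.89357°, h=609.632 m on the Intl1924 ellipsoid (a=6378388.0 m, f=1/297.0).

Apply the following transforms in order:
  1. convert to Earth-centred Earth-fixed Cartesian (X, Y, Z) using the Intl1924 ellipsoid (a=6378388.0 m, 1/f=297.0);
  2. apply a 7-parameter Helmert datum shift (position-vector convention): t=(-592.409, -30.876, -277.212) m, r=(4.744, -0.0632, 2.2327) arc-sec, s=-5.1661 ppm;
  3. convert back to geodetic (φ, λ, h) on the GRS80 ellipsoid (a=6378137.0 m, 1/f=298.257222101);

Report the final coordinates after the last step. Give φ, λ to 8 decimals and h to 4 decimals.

φ=-64.52888065°, λ=96.90615066°, h=1020.6580 m

start: φ=-64.530077°, λ=96.893570°, h=609.632 m
→ ECEF (a=6378388.000, f=1/297.0): X=-330160.2291, Y=2730866.7093, Z=-5736053.0877
→ Helmert 7p (PV): X=-330778.7349, Y=2730950.0776, Z=-5736237.9594
→ geod (Bowring, a=6378137.000): φ=-64.52888065°, λ=96.90615066°, h=1020.6580 m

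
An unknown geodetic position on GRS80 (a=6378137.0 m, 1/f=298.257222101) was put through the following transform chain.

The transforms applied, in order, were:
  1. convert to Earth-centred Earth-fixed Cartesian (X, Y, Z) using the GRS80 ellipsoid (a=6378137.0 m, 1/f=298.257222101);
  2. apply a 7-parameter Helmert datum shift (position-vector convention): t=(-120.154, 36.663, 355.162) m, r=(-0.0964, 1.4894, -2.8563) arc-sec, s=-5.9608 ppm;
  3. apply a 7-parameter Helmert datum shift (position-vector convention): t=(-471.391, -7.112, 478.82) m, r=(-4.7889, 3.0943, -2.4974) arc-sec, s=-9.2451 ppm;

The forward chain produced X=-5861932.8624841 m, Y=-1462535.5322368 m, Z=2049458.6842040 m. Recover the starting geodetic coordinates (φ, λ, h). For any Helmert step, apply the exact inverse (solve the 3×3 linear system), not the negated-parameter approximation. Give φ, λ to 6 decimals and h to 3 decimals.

φ=18.848386°, λ=-165.987417°, h=3147.075 m

start: X=-5861932.8625, Y=-1462535.5322, Z=2049458.6842 m
→ Helmert⁻¹: X=-5861528.6887, Y=-1462660.4807, Z=2048876.9162
→ Helmert⁻¹: X=-5861438.0091, Y=-1462787.9876, Z=2048490.9571
→ geod (Bowring, a=6378137.000): φ=18.84838600°, λ=-165.98741700°, h=3147.0750 m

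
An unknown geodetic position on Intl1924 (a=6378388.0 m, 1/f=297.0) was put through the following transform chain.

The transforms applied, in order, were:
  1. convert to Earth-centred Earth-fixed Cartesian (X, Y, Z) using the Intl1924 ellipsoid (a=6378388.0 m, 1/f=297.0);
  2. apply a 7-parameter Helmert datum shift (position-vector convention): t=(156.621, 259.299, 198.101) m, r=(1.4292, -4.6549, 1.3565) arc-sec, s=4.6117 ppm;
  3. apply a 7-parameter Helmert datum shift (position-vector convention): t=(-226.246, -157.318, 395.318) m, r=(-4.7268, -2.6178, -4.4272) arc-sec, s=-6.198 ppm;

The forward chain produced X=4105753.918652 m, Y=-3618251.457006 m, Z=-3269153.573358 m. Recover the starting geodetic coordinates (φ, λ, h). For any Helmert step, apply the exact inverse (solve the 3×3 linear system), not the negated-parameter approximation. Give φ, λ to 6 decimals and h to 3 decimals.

φ=-31.029418°, λ=-41.388407°, h=2363.146 m

start: X=4105753.9187, Y=-3618251.4570, Z=-3269153.5734 m
→ Helmert⁻¹: X=4106041.7709, Y=-3617953.5043, Z=-3269704.1774
→ Helmert⁻¹: X=4105768.6245, Y=-3618245.7762, Z=-3269954.7853
→ geod (Bowring, a=6378388.000): φ=-31.02941800°, λ=-41.38840700°, h=2363.1460 m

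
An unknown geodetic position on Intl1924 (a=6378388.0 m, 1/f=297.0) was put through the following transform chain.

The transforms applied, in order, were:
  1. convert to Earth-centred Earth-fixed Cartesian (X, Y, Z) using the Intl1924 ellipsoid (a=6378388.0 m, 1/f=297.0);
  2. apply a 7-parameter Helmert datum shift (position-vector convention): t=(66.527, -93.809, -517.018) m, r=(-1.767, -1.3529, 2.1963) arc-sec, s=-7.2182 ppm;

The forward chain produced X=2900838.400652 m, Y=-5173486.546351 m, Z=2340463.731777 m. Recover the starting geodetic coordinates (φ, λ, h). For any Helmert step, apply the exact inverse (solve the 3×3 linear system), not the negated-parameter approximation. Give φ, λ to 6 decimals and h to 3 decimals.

φ=21.670471°, λ=-60.720800°, h=979.631 m

start: X=2900838.4007, Y=-5173486.5464, Z=2340463.7318 m
→ Helmert⁻¹: X=2900753.0794, Y=-5173481.0213, Z=2340934.3020
→ geod (Bowring, a=6378388.000): φ=21.67047100°, λ=-60.72080000°, h=979.6310 m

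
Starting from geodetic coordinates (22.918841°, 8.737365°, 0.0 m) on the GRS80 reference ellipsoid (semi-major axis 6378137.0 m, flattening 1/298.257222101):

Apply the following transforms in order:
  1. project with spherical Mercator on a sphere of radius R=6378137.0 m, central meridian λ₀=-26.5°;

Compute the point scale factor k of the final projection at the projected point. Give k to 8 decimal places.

start: φ=22.918841°, λ=8.737365°, h=0.000 m
→ into merc (λ₀=-26.5°): φ=22.91884100°, λ−λ₀=35.23736500°
scale k = 1.08570867

1.08570867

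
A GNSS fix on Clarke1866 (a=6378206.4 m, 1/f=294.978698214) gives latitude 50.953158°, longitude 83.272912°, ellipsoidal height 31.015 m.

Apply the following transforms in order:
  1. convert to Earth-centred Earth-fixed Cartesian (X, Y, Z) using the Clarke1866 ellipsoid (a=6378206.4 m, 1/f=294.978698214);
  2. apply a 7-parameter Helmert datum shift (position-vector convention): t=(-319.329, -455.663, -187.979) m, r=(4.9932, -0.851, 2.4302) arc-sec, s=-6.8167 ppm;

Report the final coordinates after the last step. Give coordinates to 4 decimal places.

start: φ=50.953158°, λ=83.272912°, h=31.015 m
→ ECEF (a=6378206.400, f=1/294.978698214): X=471634.0194, Y=3998513.8996, Z=4930083.4682
→ Helmert 7p (PV): X=471244.0252, Y=3997917.1914, Z=4929960.6223

X=471244.0252 m, Y=3997917.1914 m, Z=4929960.6223 m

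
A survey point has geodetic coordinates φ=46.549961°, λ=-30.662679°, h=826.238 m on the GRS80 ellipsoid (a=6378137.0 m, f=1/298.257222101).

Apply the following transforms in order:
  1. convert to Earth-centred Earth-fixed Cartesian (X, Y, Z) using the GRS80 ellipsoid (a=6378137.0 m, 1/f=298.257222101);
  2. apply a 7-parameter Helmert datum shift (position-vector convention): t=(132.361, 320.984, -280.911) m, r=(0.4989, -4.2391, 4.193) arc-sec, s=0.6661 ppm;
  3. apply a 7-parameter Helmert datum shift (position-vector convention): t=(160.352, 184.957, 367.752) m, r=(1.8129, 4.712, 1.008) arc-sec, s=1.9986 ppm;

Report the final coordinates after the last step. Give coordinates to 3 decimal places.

start: φ=46.549961°, λ=-30.662679°, h=826.238 m
→ ECEF (a=6378137.000, f=1/298.257222101): X=3780262.5942, Y=-2241226.4961, Z=4608101.4138
→ Helmert 7p (PV): X=3780348.3289, Y=-2240841.3046, Z=4607895.8423
→ Helmert 7p (PV): X=3780632.4520, Y=-2240682.8516, Z=4608166.7484

X=3780632.452 m, Y=-2240682.852 m, Z=4608166.748 m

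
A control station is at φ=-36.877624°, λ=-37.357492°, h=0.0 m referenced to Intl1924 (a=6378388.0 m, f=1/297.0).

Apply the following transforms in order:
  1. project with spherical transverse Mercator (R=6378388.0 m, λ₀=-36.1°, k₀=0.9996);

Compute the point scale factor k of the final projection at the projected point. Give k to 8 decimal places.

0.99975406

start: φ=-36.877624°, λ=-37.357492°, h=0.000 m
→ into tm (λ₀=-36.1°): φ=-36.87762400°, λ−λ₀=-1.25749200°
scale k = 0.99975406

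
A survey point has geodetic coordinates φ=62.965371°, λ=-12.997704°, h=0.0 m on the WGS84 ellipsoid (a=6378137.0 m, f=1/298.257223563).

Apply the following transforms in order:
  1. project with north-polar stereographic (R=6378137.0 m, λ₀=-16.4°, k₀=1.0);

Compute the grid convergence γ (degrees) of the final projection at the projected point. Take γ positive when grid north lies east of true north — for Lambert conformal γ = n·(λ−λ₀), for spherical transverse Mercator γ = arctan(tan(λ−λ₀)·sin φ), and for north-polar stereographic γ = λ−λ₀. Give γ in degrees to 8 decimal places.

3.40229600

start: φ=62.965371°, λ=-12.997704°, h=0.000 m
→ into stereo (λ₀=-16.4°): φ=62.96537100°, λ−λ₀=3.40229600°
convergence γ = 3.40229600°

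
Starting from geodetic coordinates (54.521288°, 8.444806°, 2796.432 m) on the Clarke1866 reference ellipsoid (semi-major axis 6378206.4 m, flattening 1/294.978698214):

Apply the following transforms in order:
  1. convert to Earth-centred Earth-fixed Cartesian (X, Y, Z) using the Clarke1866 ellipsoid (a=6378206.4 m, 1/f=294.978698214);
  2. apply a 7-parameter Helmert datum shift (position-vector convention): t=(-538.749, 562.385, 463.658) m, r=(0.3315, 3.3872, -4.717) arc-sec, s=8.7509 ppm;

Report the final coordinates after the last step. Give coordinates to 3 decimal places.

start: φ=54.521288°, λ=8.444806°, h=2796.432 m
→ ECEF (a=6378206.400, f=1/294.978698214): X=3671628.0772, Y=545113.0705, Z=5172710.4849
→ Helmert 7p (PV): X=3671218.8693, Y=545587.9464, Z=5173159.9903

X=3671218.869 m, Y=545587.946 m, Z=5173159.990 m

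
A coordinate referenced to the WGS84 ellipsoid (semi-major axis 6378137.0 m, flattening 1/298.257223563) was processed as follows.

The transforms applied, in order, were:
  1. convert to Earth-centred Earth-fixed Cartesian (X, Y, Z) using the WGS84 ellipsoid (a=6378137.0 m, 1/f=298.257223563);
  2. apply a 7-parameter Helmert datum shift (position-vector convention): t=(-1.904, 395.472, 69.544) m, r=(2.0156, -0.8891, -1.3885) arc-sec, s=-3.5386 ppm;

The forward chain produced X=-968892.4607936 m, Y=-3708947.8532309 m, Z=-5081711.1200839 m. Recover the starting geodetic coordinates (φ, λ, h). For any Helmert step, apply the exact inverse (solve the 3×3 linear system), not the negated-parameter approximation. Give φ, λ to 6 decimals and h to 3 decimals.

φ=-53.152606°, λ=-104.638488°, h=1264.710 m

start: X=-968892.4608, Y=-3708947.8532, Z=-5081711.1201 m
→ Helmert⁻¹: X=-968890.9197, Y=-3709412.6318, Z=-5081758.2221
→ geod (Bowring, a=6378137.000): φ=-53.15260600°, λ=-104.63848800°, h=1264.7100 m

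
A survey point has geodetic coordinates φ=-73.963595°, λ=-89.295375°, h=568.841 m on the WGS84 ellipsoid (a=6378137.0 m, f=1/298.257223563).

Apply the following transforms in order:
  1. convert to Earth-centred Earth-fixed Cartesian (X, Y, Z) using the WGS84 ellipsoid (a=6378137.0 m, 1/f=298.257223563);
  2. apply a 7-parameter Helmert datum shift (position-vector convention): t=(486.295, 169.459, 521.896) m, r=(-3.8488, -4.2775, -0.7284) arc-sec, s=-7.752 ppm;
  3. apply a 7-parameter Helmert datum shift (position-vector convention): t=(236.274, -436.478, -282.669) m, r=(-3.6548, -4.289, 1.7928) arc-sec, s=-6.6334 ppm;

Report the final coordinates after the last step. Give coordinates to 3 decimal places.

X=22722.222 m, Y=-1767908.121 m, Z=-6107971.921 m

start: φ=-73.963595°, λ=-89.295375°, h=568.841 m
→ ECEF (a=6378137.000, f=1/298.257223563): X=21737.1740, Y=-1767444.4435, Z=-6108364.2257
→ Helmert 7p (PV): X=22343.7327, Y=-1767375.3382, Z=-6107761.5475
→ Helmert 7p (PV): X=22722.2218, Y=-1767908.1208, Z=-6107971.9208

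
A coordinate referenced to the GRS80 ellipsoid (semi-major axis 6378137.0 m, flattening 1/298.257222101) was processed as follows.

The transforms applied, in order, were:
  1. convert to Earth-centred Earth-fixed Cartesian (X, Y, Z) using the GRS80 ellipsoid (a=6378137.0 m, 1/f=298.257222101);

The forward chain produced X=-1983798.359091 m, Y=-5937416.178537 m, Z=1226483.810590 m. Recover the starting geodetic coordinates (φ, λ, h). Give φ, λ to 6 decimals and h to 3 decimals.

φ=11.157912°, λ=-108.475408°, h=1734.828 m

start: X=-1983798.3591, Y=-5937416.1785, Z=1226483.8106 m
→ geod (Bowring, a=6378137.000): φ=11.15791200°, λ=-108.47540800°, h=1734.8280 m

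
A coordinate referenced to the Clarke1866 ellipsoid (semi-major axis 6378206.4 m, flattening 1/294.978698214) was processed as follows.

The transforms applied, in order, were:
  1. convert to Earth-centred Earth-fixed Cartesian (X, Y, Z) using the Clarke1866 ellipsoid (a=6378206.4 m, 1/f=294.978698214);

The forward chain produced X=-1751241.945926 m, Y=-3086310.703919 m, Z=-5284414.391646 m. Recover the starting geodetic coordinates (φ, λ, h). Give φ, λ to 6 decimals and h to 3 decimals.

φ=-56.298003°, λ=-119.571549°, h=2031.820 m

start: X=-1751241.9459, Y=-3086310.7039, Z=-5284414.3916 m
→ geod (Bowring, a=6378206.400): φ=-56.29800300°, λ=-119.57154900°, h=2031.8200 m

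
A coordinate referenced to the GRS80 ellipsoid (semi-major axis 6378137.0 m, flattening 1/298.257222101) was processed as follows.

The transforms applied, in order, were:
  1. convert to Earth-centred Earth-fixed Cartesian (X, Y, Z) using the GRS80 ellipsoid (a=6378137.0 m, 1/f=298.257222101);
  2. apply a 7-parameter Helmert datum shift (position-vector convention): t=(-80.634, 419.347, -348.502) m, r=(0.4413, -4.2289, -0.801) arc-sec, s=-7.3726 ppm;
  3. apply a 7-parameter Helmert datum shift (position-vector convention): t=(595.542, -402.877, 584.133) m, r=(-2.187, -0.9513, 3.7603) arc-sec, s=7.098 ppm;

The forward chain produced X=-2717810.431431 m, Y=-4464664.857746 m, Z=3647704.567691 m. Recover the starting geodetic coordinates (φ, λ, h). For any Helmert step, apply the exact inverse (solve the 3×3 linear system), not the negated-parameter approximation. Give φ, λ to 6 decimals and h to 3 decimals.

start: X=-2717810.4314, Y=-4464664.8577, Z=3647704.5677 m
→ Helmert⁻¹: X=-2718451.2427, Y=-4464219.4044, Z=3647059.7516
→ Helmert⁻¹: X=-2718298.5303, Y=-4464674.4200, Z=3647500.4281
→ geod (Bowring, a=6378137.000): φ=35.08834600°, λ=-121.33497200°, h=2799.3250 m

φ=35.088346°, λ=-121.334972°, h=2799.325 m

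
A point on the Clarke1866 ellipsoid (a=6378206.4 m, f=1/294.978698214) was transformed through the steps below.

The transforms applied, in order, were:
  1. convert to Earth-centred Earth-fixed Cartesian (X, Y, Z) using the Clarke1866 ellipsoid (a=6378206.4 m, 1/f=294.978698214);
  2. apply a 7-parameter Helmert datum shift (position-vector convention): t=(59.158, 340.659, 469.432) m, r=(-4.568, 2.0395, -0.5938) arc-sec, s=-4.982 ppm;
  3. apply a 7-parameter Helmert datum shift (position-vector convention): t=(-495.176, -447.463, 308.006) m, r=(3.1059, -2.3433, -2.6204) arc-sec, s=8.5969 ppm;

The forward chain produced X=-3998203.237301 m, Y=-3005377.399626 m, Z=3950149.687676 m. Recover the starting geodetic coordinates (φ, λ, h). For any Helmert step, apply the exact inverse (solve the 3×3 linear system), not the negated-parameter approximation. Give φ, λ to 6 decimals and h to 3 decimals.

start: X=-3998203.2373, Y=-3005377.3996, Z=3950149.6877 m
→ Helmert⁻¹: X=-3997590.6460, Y=-3004895.4125, Z=3949898.3880
→ Helmert⁻¹: X=-3997700.1187, Y=-3005350.0156, Z=3949342.5464
→ geod (Bowring, a=6378206.400): φ=38.48577200°, λ=-143.06526200°, h=2803.4580 m

φ=38.485772°, λ=-143.065262°, h=2803.458 m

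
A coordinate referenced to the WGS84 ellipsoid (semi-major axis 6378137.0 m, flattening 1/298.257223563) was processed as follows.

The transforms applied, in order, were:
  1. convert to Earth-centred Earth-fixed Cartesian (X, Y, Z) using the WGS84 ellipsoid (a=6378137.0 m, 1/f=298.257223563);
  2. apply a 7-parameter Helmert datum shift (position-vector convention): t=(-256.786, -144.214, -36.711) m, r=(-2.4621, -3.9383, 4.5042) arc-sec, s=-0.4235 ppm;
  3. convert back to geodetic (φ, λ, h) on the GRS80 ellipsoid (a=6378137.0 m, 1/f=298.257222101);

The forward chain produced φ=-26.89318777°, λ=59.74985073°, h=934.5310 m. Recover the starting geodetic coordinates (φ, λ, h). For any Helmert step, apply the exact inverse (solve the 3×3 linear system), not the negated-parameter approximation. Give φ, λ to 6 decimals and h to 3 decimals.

start: φ=-26.893188°, λ=59.749851°, h=934.531 m
→ ECEF (a=6378137.000, f=1/298.257222101): X=2868039.8517, Y=4917879.7149, Z=-2868088.1547
→ Helmert⁻¹: X=2868350.4858, Y=4917997.6104, Z=-2868048.7208
→ geod (Bowring, a=6378137.000): φ=-26.89181600°, λ=59.74774800°, h=1147.0930 m

φ=-26.891816°, λ=59.747748°, h=1147.093 m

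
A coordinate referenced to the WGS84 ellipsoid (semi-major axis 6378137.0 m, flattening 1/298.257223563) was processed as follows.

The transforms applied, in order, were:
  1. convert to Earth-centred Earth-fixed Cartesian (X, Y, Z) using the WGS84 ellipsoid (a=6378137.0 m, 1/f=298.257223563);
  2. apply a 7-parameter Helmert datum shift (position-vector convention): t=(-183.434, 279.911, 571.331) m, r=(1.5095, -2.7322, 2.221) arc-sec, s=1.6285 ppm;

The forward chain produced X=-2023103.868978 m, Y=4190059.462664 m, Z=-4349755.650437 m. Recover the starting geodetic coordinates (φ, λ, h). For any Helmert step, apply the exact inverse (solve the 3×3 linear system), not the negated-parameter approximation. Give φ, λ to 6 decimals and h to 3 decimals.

φ=-43.269205°, λ=115.772495°, h=1454.706 m

start: X=-2023103.8690, Y=4190059.4627, Z=-4349755.6504 m
→ Helmert⁻¹: X=-2022929.6512, Y=4189762.6741, Z=-4350323.7628
→ geod (Bowring, a=6378137.000): φ=-43.26920500°, λ=115.77249500°, h=1454.7060 m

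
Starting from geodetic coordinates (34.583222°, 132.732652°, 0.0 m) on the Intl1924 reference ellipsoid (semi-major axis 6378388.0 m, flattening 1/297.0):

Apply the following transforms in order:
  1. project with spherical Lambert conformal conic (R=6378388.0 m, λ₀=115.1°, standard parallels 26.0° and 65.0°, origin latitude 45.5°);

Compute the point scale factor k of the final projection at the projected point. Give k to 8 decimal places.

0.96193787

start: φ=34.583222°, λ=132.732652°, h=0.000 m
→ into lcc (λ₀=115.1°): φ=34.58322200°, λ−λ₀=17.63265200°
scale k = 0.96193787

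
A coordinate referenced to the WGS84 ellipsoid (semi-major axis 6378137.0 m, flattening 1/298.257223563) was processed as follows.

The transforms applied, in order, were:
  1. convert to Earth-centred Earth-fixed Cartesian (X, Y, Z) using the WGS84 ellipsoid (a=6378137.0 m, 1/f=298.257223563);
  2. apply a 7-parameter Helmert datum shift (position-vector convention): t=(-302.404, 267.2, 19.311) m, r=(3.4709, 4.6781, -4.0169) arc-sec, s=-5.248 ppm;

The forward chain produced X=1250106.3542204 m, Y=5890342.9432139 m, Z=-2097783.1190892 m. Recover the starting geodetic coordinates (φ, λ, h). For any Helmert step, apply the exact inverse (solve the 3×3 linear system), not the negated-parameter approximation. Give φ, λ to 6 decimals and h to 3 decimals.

φ=-19.328615°, λ=78.015174°, h=528.608 m

start: X=1250106.3542, Y=5890342.9432, Z=-2097783.1191 m
→ Helmert⁻¹: X=1250348.1940, Y=5890095.7024, Z=-2097884.1964
→ geod (Bowring, a=6378137.000): φ=-19.32861500°, λ=78.01517400°, h=528.6080 m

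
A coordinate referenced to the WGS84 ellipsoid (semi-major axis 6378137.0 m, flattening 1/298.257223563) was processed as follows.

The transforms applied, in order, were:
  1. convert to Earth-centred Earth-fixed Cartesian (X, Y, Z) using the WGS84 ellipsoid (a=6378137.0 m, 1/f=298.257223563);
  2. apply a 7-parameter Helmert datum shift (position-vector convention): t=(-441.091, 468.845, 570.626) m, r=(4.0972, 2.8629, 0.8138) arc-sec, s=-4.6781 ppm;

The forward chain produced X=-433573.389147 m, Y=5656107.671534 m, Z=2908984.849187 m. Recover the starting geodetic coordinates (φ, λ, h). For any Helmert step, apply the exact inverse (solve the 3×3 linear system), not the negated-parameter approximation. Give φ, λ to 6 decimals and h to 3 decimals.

φ=27.301770°, λ=94.379536°, h=742.630 m

start: X=-433573.3891, Y=5656107.6715, Z=2908984.8492 m
→ Helmert⁻¹: X=-433152.3768, Y=5655724.7633, Z=2908309.4730
→ geod (Bowring, a=6378137.000): φ=27.30177000°, λ=94.37953600°, h=742.6300 m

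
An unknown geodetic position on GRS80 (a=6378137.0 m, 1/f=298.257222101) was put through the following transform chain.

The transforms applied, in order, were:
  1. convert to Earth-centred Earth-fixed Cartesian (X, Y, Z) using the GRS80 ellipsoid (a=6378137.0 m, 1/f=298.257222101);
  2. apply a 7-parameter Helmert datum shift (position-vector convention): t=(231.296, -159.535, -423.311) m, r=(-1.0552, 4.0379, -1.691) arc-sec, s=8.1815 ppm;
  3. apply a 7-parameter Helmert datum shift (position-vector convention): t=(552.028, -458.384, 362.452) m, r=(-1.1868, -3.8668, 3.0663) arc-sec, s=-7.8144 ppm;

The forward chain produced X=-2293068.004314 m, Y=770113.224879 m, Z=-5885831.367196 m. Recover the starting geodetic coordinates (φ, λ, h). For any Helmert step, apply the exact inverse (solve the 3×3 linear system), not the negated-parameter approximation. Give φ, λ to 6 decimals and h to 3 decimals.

start: X=-2293068.0043, Y=770113.2249, Z=-5885831.3672 m
→ Helmert⁻¹: X=-2293736.8465, Y=770645.5966, Z=-5886192.3823
→ Helmert⁻¹: X=-2293840.4725, Y=770810.1301, Z=-5885761.8789
→ geod (Bowring, a=6378137.000): φ=-67.78529500°, λ=161.42586200°, h=3976.2850 m

φ=-67.785295°, λ=161.425862°, h=3976.285 m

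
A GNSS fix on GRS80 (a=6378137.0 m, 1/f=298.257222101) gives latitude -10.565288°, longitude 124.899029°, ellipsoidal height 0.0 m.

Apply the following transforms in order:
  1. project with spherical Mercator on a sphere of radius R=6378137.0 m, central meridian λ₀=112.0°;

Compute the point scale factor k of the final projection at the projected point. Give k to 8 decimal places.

start: φ=-10.565288°, λ=124.899029°, h=0.000 m
→ into merc (λ₀=112.0°): φ=-10.56528800°, λ−λ₀=12.89902900°
scale k = 1.01724576

1.01724576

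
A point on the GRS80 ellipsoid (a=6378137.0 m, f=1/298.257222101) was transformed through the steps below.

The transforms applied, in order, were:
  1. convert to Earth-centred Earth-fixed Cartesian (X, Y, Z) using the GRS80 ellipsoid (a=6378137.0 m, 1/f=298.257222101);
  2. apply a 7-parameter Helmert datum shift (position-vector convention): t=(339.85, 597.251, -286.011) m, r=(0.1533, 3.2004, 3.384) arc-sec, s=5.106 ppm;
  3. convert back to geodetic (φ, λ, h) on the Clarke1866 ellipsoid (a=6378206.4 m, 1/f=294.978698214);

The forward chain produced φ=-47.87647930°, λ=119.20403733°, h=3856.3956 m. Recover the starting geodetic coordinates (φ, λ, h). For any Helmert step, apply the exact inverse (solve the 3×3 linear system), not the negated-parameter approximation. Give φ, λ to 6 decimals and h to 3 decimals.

φ=-47.875468°, λ=119.210125°, h=3312.204 m

start: φ=-47.876479°, λ=119.204037°, h=3856.396 m
→ ECEF (a=6378206.400, f=1/294.978698214): X=-2092516.0381, Y=3743497.1615, Z=-4710331.4017
→ Helmert⁻¹: X=-2092710.7143, Y=3742911.6320, Z=-4710056.5936
→ geod (Bowring, a=6378137.000): φ=-47.87546800°, λ=119.21012500°, h=3312.2040 m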